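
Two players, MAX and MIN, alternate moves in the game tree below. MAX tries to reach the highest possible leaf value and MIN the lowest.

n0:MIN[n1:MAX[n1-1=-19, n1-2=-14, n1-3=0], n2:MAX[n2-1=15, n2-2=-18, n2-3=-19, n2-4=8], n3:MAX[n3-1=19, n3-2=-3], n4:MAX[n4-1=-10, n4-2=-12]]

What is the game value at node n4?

n4 (MAX): max(-10, -12) = -10

-10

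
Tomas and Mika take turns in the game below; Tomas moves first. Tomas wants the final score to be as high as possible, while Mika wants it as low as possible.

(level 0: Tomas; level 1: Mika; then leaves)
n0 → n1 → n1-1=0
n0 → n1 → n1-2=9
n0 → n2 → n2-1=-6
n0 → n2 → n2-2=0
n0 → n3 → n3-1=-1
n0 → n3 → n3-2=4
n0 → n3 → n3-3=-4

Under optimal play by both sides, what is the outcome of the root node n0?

n1 (Mika): min(0, 9) = 0
n2 (Mika): min(-6, 0) = -6
n3 (Mika): min(-1, 4, -4) = -4
n0 (Tomas): max(0, -6, -4) = 0

0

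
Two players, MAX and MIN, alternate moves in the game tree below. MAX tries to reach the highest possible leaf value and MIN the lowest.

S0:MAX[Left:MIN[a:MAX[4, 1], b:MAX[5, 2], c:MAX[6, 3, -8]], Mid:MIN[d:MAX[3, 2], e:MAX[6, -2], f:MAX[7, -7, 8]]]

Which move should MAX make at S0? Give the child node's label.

a (MAX): max(4, 1) = 4
b (MAX): max(5, 2) = 5
c (MAX): max(6, 3, -8) = 6
Left (MIN): min(4, 5, 6) = 4
d (MAX): max(3, 2) = 3
e (MAX): max(6, -2) = 6
f (MAX): max(7, -7, 8) = 8
Mid (MIN): min(3, 6, 8) = 3
S0 (MAX): max(4, 3) = 4
MAX at S0 wants the highest of {Left=4, Mid=3}, so chooses Left.

Left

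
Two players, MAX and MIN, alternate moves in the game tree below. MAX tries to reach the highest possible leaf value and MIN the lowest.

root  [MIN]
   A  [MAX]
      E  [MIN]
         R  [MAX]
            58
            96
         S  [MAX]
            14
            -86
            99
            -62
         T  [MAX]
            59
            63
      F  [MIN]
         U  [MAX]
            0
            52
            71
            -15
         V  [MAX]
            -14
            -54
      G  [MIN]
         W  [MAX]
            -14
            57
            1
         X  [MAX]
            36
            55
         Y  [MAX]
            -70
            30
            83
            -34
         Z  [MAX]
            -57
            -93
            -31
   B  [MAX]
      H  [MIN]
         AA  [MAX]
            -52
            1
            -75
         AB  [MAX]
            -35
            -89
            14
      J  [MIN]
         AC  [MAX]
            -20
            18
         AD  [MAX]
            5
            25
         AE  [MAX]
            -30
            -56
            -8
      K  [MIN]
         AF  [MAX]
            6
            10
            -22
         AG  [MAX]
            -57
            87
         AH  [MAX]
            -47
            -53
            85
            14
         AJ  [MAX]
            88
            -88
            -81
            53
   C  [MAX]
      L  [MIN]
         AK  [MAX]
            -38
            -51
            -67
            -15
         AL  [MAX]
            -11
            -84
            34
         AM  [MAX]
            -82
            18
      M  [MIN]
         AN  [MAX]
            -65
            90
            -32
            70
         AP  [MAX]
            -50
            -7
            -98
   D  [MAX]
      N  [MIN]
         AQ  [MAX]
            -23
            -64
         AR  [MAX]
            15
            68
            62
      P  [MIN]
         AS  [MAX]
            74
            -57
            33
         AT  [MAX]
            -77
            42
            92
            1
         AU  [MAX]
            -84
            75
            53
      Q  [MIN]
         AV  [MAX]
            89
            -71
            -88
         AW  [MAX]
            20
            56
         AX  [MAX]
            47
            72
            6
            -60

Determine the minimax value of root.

-7

R (MAX): max(58, 96) = 96
S (MAX): max(14, -86, 99, -62) = 99
T (MAX): max(59, 63) = 63
E (MIN): min(96, 99, 63) = 63
U (MAX): max(0, 52, 71, -15) = 71
V (MAX): max(-14, -54) = -14
F (MIN): min(71, -14) = -14
W (MAX): max(-14, 57, 1) = 57
X (MAX): max(36, 55) = 55
Y (MAX): max(-70, 30, 83, -34) = 83
Z (MAX): max(-57, -93, -31) = -31
G (MIN): min(57, 55, 83, -31) = -31
A (MAX): max(63, -14, -31) = 63
AA (MAX): max(-52, 1, -75) = 1
AB (MAX): max(-35, -89, 14) = 14
H (MIN): min(1, 14) = 1
AC (MAX): max(-20, 18) = 18
AD (MAX): max(5, 25) = 25
AE (MAX): max(-30, -56, -8) = -8
J (MIN): min(18, 25, -8) = -8
AF (MAX): max(6, 10, -22) = 10
AG (MAX): max(-57, 87) = 87
AH (MAX): max(-47, -53, 85, 14) = 85
AJ (MAX): max(88, -88, -81, 53) = 88
K (MIN): min(10, 87, 85, 88) = 10
B (MAX): max(1, -8, 10) = 10
AK (MAX): max(-38, -51, -67, -15) = -15
AL (MAX): max(-11, -84, 34) = 34
AM (MAX): max(-82, 18) = 18
L (MIN): min(-15, 34, 18) = -15
AN (MAX): max(-65, 90, -32, 70) = 90
AP (MAX): max(-50, -7, -98) = -7
M (MIN): min(90, -7) = -7
C (MAX): max(-15, -7) = -7
AQ (MAX): max(-23, -64) = -23
AR (MAX): max(15, 68, 62) = 68
N (MIN): min(-23, 68) = -23
AS (MAX): max(74, -57, 33) = 74
AT (MAX): max(-77, 42, 92, 1) = 92
AU (MAX): max(-84, 75, 53) = 75
P (MIN): min(74, 92, 75) = 74
AV (MAX): max(89, -71, -88) = 89
AW (MAX): max(20, 56) = 56
AX (MAX): max(47, 72, 6, -60) = 72
Q (MIN): min(89, 56, 72) = 56
D (MAX): max(-23, 74, 56) = 74
root (MIN): min(63, 10, -7, 74) = -7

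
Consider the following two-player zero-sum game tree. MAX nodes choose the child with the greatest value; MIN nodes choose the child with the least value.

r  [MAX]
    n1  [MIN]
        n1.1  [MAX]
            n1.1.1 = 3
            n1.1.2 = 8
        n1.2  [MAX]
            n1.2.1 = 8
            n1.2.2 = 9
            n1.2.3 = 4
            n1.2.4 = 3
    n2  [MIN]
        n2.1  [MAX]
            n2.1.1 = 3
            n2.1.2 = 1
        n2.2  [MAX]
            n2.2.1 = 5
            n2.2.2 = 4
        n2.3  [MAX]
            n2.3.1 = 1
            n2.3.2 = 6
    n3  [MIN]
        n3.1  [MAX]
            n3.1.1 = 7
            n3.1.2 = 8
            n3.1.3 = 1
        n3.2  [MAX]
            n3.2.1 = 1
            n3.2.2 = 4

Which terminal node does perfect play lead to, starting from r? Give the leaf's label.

n1.1 (MAX): max(3, 8) = 8
n1.2 (MAX): max(8, 9, 4, 3) = 9
n1 (MIN): min(8, 9) = 8
n2.1 (MAX): max(3, 1) = 3
n2.2 (MAX): max(5, 4) = 5
n2.3 (MAX): max(1, 6) = 6
n2 (MIN): min(3, 5, 6) = 3
n3.1 (MAX): max(7, 8, 1) = 8
n3.2 (MAX): max(1, 4) = 4
n3 (MIN): min(8, 4) = 4
r (MAX): max(8, 3, 4) = 8
At r, MAX picks n1 (highest: 8).
At n1, MIN picks n1.1 (lowest: 8).
At n1.1, MAX picks n1.1.2 (highest: 8).
Terminal value 8.

n1.1.2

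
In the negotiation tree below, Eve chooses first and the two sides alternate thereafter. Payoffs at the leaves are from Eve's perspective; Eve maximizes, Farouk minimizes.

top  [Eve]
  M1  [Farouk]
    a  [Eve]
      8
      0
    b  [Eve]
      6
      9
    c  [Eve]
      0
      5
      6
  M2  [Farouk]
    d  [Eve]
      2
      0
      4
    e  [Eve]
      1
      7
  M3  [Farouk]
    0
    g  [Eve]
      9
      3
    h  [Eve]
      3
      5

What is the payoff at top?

a (Eve): max(8, 0) = 8
b (Eve): max(6, 9) = 9
c (Eve): max(0, 5, 6) = 6
M1 (Farouk): min(8, 9, 6) = 6
d (Eve): max(2, 0, 4) = 4
e (Eve): max(1, 7) = 7
M2 (Farouk): min(4, 7) = 4
g (Eve): max(9, 3) = 9
h (Eve): max(3, 5) = 5
M3 (Farouk): min(0, 9, 5) = 0
top (Eve): max(6, 4, 0) = 6

6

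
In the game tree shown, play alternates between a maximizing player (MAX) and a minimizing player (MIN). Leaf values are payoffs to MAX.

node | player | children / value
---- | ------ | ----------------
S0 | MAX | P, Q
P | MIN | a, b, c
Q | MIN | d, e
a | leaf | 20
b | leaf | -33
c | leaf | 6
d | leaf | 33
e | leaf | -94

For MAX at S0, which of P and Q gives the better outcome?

P

P (MIN): min(20, -33, 6) = -33
Q (MIN): min(33, -94) = -94
MAX prefers the higher value; P=-33, Q=-94. P is better since -33 > -94.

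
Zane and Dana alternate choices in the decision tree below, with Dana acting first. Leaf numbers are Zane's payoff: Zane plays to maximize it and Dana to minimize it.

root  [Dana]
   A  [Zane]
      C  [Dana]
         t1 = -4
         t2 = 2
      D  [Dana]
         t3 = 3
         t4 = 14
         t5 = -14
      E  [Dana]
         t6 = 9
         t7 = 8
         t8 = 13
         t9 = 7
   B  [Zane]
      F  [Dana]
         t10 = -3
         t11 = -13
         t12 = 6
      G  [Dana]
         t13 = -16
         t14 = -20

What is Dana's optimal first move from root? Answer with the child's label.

B

C (Dana): min(-4, 2) = -4
D (Dana): min(3, 14, -14) = -14
E (Dana): min(9, 8, 13, 7) = 7
A (Zane): max(-4, -14, 7) = 7
F (Dana): min(-3, -13, 6) = -13
G (Dana): min(-16, -20) = -20
B (Zane): max(-13, -20) = -13
root (Dana): min(7, -13) = -13
Dana at root wants the lowest of {A=7, B=-13}, so chooses B.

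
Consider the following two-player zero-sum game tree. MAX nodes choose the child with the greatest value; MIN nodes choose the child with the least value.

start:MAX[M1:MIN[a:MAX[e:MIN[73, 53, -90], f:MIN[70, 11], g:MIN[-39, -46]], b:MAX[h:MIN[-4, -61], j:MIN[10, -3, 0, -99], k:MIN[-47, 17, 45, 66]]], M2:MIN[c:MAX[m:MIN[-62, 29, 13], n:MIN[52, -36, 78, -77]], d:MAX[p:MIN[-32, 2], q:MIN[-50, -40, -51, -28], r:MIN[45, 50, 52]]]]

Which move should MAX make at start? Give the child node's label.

M1

e (MIN): min(73, 53, -90) = -90
f (MIN): min(70, 11) = 11
g (MIN): min(-39, -46) = -46
a (MAX): max(-90, 11, -46) = 11
h (MIN): min(-4, -61) = -61
j (MIN): min(10, -3, 0, -99) = -99
k (MIN): min(-47, 17, 45, 66) = -47
b (MAX): max(-61, -99, -47) = -47
M1 (MIN): min(11, -47) = -47
m (MIN): min(-62, 29, 13) = -62
n (MIN): min(52, -36, 78, -77) = -77
c (MAX): max(-62, -77) = -62
p (MIN): min(-32, 2) = -32
q (MIN): min(-50, -40, -51, -28) = -51
r (MIN): min(45, 50, 52) = 45
d (MAX): max(-32, -51, 45) = 45
M2 (MIN): min(-62, 45) = -62
start (MAX): max(-47, -62) = -47
MAX at start wants the highest of {M1=-47, M2=-62}, so chooses M1.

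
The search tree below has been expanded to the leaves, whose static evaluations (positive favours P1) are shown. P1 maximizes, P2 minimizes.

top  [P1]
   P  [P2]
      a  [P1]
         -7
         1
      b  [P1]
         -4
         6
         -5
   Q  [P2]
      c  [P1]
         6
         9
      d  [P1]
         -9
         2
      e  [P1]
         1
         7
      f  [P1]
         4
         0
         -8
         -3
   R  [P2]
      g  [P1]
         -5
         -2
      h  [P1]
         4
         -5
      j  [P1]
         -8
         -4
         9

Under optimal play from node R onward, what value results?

g (P1): max(-5, -2) = -2
h (P1): max(4, -5) = 4
j (P1): max(-8, -4, 9) = 9
R (P2): min(-2, 4, 9) = -2

-2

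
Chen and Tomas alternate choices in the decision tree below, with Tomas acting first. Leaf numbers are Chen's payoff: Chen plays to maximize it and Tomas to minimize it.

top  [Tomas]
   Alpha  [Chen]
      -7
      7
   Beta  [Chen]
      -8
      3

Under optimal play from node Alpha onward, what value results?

7

Alpha (Chen): max(-7, 7) = 7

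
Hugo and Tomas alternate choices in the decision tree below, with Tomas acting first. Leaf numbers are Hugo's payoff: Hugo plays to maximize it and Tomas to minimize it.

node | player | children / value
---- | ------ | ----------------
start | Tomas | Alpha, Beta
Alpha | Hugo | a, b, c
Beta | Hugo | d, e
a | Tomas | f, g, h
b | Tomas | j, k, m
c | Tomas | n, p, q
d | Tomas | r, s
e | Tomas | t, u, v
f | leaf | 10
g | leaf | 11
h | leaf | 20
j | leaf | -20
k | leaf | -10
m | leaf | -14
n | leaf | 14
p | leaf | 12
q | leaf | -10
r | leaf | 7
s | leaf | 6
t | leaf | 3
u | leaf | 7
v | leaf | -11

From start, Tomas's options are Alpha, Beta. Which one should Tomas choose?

Beta

a (Tomas): min(10, 11, 20) = 10
b (Tomas): min(-20, -10, -14) = -20
c (Tomas): min(14, 12, -10) = -10
Alpha (Hugo): max(10, -20, -10) = 10
d (Tomas): min(7, 6) = 6
e (Tomas): min(3, 7, -11) = -11
Beta (Hugo): max(6, -11) = 6
start (Tomas): min(10, 6) = 6
Tomas at start wants the lowest of {Alpha=10, Beta=6}, so chooses Beta.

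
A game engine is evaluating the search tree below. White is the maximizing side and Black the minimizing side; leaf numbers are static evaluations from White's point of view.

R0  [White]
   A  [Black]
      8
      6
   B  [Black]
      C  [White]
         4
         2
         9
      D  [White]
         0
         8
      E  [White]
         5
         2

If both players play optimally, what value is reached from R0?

A (Black): min(8, 6) = 6
C (White): max(4, 2, 9) = 9
D (White): max(0, 8) = 8
E (White): max(5, 2) = 5
B (Black): min(9, 8, 5) = 5
R0 (White): max(6, 5) = 6

6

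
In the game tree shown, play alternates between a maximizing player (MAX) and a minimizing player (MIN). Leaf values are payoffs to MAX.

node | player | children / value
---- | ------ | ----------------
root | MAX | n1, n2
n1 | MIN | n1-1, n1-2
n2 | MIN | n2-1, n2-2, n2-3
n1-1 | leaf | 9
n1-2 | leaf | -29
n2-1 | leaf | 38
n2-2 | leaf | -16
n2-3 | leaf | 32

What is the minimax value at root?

-16

n1 (MIN): min(9, -29) = -29
n2 (MIN): min(38, -16, 32) = -16
root (MAX): max(-29, -16) = -16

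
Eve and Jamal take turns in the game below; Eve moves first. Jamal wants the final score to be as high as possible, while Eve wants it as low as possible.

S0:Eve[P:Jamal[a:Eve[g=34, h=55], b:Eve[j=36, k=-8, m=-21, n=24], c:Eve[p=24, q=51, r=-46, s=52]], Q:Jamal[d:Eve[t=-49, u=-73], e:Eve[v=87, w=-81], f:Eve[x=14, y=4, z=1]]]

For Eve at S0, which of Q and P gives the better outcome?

Q

d (Eve): min(-49, -73) = -73
e (Eve): min(87, -81) = -81
f (Eve): min(14, 4, 1) = 1
Q (Jamal): max(-73, -81, 1) = 1
a (Eve): min(34, 55) = 34
b (Eve): min(36, -8, -21, 24) = -21
c (Eve): min(24, 51, -46, 52) = -46
P (Jamal): max(34, -21, -46) = 34
Eve prefers the lower value; Q=1, P=34. Q is better since 1 < 34.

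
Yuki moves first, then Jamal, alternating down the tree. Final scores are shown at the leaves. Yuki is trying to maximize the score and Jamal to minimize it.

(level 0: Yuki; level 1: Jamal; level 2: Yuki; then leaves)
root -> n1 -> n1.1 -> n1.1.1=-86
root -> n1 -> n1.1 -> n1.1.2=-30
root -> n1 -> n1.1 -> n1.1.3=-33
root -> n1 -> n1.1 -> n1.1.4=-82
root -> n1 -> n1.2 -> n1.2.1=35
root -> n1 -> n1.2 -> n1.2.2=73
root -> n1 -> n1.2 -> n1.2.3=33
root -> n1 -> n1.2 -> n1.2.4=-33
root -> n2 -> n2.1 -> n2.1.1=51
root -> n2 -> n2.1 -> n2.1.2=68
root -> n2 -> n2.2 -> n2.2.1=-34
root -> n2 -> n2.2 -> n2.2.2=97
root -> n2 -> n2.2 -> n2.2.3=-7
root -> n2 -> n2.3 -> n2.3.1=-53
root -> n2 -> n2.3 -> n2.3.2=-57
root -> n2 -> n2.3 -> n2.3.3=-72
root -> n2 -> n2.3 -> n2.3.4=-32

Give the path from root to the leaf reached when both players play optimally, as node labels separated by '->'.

root -> n1 -> n1.1 -> n1.1.2

n1.1 (Yuki): max(-86, -30, -33, -82) = -30
n1.2 (Yuki): max(35, 73, 33, -33) = 73
n1 (Jamal): min(-30, 73) = -30
n2.1 (Yuki): max(51, 68) = 68
n2.2 (Yuki): max(-34, 97, -7) = 97
n2.3 (Yuki): max(-53, -57, -72, -32) = -32
n2 (Jamal): min(68, 97, -32) = -32
root (Yuki): max(-30, -32) = -30
At root, Yuki picks n1 (highest: -30).
At n1, Jamal picks n1.1 (lowest: -30).
At n1.1, Yuki picks n1.1.2 (highest: -30).
Terminal value -30.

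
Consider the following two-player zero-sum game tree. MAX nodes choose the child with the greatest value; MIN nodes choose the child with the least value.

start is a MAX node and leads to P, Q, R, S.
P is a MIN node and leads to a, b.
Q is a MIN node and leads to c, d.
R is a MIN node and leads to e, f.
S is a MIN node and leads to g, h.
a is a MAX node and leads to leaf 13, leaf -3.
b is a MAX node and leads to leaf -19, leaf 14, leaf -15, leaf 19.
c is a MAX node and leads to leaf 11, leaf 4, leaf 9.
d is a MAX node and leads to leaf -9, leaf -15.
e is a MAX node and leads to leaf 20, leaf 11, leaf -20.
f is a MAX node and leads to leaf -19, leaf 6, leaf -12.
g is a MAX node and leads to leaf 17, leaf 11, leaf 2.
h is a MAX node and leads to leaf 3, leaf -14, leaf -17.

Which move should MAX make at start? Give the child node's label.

P

a (MAX): max(13, -3) = 13
b (MAX): max(-19, 14, -15, 19) = 19
P (MIN): min(13, 19) = 13
c (MAX): max(11, 4, 9) = 11
d (MAX): max(-9, -15) = -9
Q (MIN): min(11, -9) = -9
e (MAX): max(20, 11, -20) = 20
f (MAX): max(-19, 6, -12) = 6
R (MIN): min(20, 6) = 6
g (MAX): max(17, 11, 2) = 17
h (MAX): max(3, -14, -17) = 3
S (MIN): min(17, 3) = 3
start (MAX): max(13, -9, 6, 3) = 13
MAX at start wants the highest of {P=13, Q=-9, R=6, S=3}, so chooses P.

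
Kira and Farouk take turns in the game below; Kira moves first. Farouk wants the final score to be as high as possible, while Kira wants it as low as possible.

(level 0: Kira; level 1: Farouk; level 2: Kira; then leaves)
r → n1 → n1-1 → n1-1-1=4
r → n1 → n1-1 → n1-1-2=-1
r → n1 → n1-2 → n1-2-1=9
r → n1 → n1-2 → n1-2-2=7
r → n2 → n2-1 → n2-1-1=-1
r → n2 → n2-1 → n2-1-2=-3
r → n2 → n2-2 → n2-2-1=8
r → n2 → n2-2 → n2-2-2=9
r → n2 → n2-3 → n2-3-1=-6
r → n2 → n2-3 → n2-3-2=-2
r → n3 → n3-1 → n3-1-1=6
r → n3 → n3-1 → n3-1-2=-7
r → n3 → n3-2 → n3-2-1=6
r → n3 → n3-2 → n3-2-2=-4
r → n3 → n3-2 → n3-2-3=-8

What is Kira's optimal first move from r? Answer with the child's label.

n3

n1-1 (Kira): min(4, -1) = -1
n1-2 (Kira): min(9, 7) = 7
n1 (Farouk): max(-1, 7) = 7
n2-1 (Kira): min(-1, -3) = -3
n2-2 (Kira): min(8, 9) = 8
n2-3 (Kira): min(-6, -2) = -6
n2 (Farouk): max(-3, 8, -6) = 8
n3-1 (Kira): min(6, -7) = -7
n3-2 (Kira): min(6, -4, -8) = -8
n3 (Farouk): max(-7, -8) = -7
r (Kira): min(7, 8, -7) = -7
Kira at r wants the lowest of {n1=7, n2=8, n3=-7}, so chooses n3.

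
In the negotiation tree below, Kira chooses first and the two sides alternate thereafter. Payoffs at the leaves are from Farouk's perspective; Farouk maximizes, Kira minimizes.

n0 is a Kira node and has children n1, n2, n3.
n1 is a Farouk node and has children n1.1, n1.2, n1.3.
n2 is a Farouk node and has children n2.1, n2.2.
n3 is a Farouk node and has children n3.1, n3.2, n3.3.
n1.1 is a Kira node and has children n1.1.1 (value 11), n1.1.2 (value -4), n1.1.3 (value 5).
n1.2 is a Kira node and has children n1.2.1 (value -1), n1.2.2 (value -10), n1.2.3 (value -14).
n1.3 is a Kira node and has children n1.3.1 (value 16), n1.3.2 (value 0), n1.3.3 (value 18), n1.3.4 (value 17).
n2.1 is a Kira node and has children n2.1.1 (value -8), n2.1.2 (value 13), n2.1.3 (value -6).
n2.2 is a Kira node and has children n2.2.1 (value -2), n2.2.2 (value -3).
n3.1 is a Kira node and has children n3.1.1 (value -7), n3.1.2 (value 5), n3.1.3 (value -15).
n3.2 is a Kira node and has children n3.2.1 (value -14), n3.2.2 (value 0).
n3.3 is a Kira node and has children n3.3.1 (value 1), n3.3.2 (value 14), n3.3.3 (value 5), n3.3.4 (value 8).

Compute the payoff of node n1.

0

n1.1 (Kira): min(11, -4, 5) = -4
n1.2 (Kira): min(-1, -10, -14) = -14
n1.3 (Kira): min(16, 0, 18, 17) = 0
n1 (Farouk): max(-4, -14, 0) = 0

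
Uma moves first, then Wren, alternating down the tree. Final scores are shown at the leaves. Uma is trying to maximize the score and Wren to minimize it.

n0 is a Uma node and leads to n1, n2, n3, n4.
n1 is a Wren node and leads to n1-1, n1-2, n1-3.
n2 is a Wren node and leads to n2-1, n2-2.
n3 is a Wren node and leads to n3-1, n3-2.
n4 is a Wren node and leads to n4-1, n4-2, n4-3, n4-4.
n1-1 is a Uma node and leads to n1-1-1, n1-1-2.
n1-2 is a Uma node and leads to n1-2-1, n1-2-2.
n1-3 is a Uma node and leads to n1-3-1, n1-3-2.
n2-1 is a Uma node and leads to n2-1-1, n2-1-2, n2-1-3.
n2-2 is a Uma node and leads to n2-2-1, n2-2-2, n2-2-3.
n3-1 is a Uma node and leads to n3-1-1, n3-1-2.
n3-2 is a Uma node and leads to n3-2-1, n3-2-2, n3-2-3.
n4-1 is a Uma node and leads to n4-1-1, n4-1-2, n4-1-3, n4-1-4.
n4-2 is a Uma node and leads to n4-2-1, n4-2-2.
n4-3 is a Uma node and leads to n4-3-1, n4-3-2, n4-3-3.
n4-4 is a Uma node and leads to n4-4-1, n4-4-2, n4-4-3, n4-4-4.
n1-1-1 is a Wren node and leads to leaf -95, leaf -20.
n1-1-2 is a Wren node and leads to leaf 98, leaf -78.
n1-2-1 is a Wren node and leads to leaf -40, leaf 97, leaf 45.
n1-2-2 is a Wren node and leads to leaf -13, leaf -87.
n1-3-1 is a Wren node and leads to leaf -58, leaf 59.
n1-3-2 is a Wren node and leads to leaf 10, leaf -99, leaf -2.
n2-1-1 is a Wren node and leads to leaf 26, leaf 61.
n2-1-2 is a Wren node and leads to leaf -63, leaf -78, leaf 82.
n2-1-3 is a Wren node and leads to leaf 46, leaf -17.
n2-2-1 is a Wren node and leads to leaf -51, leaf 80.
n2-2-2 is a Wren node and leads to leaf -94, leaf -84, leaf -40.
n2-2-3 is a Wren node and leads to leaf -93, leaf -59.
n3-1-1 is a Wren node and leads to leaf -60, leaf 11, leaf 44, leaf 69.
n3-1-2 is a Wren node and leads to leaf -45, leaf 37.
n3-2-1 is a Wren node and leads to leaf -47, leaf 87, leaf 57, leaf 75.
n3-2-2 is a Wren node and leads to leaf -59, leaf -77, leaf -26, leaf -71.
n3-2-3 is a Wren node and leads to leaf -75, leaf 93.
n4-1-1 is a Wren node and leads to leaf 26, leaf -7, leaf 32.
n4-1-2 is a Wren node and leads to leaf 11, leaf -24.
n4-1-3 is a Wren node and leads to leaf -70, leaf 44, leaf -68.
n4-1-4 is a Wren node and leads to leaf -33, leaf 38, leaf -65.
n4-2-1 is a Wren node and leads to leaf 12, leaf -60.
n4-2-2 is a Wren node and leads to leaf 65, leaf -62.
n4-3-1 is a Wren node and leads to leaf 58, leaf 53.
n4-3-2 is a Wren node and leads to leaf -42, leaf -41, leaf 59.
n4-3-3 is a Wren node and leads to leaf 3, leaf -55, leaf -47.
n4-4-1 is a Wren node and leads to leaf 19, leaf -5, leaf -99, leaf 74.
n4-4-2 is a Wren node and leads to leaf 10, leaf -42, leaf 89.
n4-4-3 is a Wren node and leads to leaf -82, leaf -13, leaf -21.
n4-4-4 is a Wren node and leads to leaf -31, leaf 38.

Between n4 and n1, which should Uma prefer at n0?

n4-1-1 (Wren): min(26, -7, 32) = -7
n4-1-2 (Wren): min(11, -24) = -24
n4-1-3 (Wren): min(-70, 44, -68) = -70
n4-1-4 (Wren): min(-33, 38, -65) = -65
n4-1 (Uma): max(-7, -24, -70, -65) = -7
n4-2-1 (Wren): min(12, -60) = -60
n4-2-2 (Wren): min(65, -62) = -62
n4-2 (Uma): max(-60, -62) = -60
n4-3-1 (Wren): min(58, 53) = 53
n4-3-2 (Wren): min(-42, -41, 59) = -42
n4-3-3 (Wren): min(3, -55, -47) = -55
n4-3 (Uma): max(53, -42, -55) = 53
n4-4-1 (Wren): min(19, -5, -99, 74) = -99
n4-4-2 (Wren): min(10, -42, 89) = -42
n4-4-3 (Wren): min(-82, -13, -21) = -82
n4-4-4 (Wren): min(-31, 38) = -31
n4-4 (Uma): max(-99, -42, -82, -31) = -31
n4 (Wren): min(-7, -60, 53, -31) = -60
n1-1-1 (Wren): min(-95, -20) = -95
n1-1-2 (Wren): min(98, -78) = -78
n1-1 (Uma): max(-95, -78) = -78
n1-2-1 (Wren): min(-40, 97, 45) = -40
n1-2-2 (Wren): min(-13, -87) = -87
n1-2 (Uma): max(-40, -87) = -40
n1-3-1 (Wren): min(-58, 59) = -58
n1-3-2 (Wren): min(10, -99, -2) = -99
n1-3 (Uma): max(-58, -99) = -58
n1 (Wren): min(-78, -40, -58) = -78
Uma prefers the higher value; n4=-60, n1=-78. n4 is better since -60 > -78.

n4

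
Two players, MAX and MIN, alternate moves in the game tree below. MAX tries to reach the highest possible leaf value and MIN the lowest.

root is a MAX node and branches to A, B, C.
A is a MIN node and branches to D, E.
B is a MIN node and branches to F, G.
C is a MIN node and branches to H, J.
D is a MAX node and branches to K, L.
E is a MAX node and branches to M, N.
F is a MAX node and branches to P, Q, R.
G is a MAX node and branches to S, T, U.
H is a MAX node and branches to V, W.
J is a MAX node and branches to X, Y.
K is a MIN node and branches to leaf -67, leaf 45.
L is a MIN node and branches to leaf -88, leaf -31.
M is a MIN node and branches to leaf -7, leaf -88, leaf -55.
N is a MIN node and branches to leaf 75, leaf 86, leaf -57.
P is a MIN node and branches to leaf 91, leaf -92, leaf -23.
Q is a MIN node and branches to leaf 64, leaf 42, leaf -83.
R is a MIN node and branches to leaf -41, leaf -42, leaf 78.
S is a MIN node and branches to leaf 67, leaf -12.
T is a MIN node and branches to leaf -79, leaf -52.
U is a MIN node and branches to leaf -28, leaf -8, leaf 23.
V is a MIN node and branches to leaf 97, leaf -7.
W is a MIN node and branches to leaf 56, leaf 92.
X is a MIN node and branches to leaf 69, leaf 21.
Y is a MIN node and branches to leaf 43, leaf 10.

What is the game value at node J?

X (MIN): min(69, 21) = 21
Y (MIN): min(43, 10) = 10
J (MAX): max(21, 10) = 21

21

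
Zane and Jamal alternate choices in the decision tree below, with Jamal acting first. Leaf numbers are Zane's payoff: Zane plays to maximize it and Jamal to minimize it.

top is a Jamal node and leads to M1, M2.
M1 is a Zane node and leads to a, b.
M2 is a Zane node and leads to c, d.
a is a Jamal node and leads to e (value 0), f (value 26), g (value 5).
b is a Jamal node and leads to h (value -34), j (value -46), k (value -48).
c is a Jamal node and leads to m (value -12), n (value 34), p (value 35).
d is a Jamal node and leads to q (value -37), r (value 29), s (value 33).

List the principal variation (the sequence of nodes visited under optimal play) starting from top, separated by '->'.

a (Jamal): min(0, 26, 5) = 0
b (Jamal): min(-34, -46, -48) = -48
M1 (Zane): max(0, -48) = 0
c (Jamal): min(-12, 34, 35) = -12
d (Jamal): min(-37, 29, 33) = -37
M2 (Zane): max(-12, -37) = -12
top (Jamal): min(0, -12) = -12
At top, Jamal picks M2 (lowest: -12).
At M2, Zane picks c (highest: -12).
At c, Jamal picks m (lowest: -12).
Terminal value -12.

top -> M2 -> c -> m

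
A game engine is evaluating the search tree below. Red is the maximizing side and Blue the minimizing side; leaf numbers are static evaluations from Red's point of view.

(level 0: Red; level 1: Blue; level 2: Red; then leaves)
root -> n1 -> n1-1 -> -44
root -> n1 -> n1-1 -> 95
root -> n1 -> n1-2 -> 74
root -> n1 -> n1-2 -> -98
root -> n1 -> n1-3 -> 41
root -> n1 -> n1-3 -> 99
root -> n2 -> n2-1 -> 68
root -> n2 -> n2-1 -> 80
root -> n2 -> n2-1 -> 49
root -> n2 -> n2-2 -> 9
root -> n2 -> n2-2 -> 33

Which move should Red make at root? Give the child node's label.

n1-1 (Red): max(-44, 95) = 95
n1-2 (Red): max(74, -98) = 74
n1-3 (Red): max(41, 99) = 99
n1 (Blue): min(95, 74, 99) = 74
n2-1 (Red): max(68, 80, 49) = 80
n2-2 (Red): max(9, 33) = 33
n2 (Blue): min(80, 33) = 33
root (Red): max(74, 33) = 74
Red at root wants the highest of {n1=74, n2=33}, so chooses n1.

n1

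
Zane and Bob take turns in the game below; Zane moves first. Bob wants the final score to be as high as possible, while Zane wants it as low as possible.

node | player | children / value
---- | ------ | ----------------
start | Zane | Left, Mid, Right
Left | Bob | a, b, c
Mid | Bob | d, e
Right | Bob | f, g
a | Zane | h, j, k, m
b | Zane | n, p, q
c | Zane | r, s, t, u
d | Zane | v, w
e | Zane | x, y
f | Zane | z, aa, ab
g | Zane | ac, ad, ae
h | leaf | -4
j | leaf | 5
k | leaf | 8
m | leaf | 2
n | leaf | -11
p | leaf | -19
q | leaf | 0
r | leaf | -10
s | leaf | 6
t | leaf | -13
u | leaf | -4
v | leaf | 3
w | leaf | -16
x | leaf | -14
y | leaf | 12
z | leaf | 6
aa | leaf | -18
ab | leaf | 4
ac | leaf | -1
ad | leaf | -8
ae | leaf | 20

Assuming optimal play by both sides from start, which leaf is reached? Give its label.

x

a (Zane): min(-4, 5, 8, 2) = -4
b (Zane): min(-11, -19, 0) = -19
c (Zane): min(-10, 6, -13, -4) = -13
Left (Bob): max(-4, -19, -13) = -4
d (Zane): min(3, -16) = -16
e (Zane): min(-14, 12) = -14
Mid (Bob): max(-16, -14) = -14
f (Zane): min(6, -18, 4) = -18
g (Zane): min(-1, -8, 20) = -8
Right (Bob): max(-18, -8) = -8
start (Zane): min(-4, -14, -8) = -14
At start, Zane picks Mid (lowest: -14).
At Mid, Bob picks e (highest: -14).
At e, Zane picks x (lowest: -14).
Terminal value -14.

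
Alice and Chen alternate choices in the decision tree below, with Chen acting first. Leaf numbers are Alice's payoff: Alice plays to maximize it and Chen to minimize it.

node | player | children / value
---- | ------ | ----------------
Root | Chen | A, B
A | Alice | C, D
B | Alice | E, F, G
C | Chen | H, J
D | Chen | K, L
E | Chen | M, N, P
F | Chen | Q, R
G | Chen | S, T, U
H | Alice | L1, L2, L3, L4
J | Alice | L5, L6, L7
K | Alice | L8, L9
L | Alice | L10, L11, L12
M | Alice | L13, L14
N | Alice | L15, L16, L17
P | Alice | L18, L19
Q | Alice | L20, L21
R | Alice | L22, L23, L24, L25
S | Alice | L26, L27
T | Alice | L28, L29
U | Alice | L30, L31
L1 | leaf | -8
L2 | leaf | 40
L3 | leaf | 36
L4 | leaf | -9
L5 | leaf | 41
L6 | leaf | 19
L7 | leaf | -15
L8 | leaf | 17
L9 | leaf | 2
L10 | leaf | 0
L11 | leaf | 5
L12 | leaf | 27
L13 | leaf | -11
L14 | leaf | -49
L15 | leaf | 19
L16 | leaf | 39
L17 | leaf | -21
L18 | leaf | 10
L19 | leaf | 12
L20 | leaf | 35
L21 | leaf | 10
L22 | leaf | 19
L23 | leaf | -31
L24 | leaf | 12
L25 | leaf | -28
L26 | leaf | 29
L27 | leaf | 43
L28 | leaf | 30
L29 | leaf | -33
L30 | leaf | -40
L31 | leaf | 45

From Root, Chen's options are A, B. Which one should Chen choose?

H (Alice): max(-8, 40, 36, -9) = 40
J (Alice): max(41, 19, -15) = 41
C (Chen): min(40, 41) = 40
K (Alice): max(17, 2) = 17
L (Alice): max(0, 5, 27) = 27
D (Chen): min(17, 27) = 17
A (Alice): max(40, 17) = 40
M (Alice): max(-11, -49) = -11
N (Alice): max(19, 39, -21) = 39
P (Alice): max(10, 12) = 12
E (Chen): min(-11, 39, 12) = -11
Q (Alice): max(35, 10) = 35
R (Alice): max(19, -31, 12, -28) = 19
F (Chen): min(35, 19) = 19
S (Alice): max(29, 43) = 43
T (Alice): max(30, -33) = 30
U (Alice): max(-40, 45) = 45
G (Chen): min(43, 30, 45) = 30
B (Alice): max(-11, 19, 30) = 30
Root (Chen): min(40, 30) = 30
Chen at Root wants the lowest of {A=40, B=30}, so chooses B.

B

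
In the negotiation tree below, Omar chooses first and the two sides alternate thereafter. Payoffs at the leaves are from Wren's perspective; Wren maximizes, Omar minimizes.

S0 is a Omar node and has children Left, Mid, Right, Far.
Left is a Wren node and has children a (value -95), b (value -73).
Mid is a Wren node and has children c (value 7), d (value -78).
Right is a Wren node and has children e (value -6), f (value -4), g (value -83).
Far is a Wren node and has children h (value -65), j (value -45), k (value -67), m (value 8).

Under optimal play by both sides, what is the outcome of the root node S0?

-73

Left (Wren): max(-95, -73) = -73
Mid (Wren): max(7, -78) = 7
Right (Wren): max(-6, -4, -83) = -4
Far (Wren): max(-65, -45, -67, 8) = 8
S0 (Omar): min(-73, 7, -4, 8) = -73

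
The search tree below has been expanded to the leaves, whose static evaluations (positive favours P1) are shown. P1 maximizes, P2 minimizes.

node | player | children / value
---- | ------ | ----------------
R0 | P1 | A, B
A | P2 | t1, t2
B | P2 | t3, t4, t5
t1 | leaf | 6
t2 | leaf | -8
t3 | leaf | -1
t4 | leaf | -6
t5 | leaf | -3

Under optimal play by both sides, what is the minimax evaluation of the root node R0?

A (P2): min(6, -8) = -8
B (P2): min(-1, -6, -3) = -6
R0 (P1): max(-8, -6) = -6

-6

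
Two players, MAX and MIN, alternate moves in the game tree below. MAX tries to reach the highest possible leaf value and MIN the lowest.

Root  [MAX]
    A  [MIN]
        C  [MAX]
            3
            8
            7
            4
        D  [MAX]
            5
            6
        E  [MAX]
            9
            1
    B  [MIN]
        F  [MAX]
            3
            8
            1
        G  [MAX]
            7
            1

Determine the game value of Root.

7

C (MAX): max(3, 8, 7, 4) = 8
D (MAX): max(5, 6) = 6
E (MAX): max(9, 1) = 9
A (MIN): min(8, 6, 9) = 6
F (MAX): max(3, 8, 1) = 8
G (MAX): max(7, 1) = 7
B (MIN): min(8, 7) = 7
Root (MAX): max(6, 7) = 7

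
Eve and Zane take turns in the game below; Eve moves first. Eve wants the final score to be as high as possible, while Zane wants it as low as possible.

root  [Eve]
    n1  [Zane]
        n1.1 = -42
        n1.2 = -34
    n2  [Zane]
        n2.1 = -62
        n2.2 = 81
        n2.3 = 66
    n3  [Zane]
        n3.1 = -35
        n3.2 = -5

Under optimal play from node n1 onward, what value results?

-42

n1 (Zane): min(-42, -34) = -42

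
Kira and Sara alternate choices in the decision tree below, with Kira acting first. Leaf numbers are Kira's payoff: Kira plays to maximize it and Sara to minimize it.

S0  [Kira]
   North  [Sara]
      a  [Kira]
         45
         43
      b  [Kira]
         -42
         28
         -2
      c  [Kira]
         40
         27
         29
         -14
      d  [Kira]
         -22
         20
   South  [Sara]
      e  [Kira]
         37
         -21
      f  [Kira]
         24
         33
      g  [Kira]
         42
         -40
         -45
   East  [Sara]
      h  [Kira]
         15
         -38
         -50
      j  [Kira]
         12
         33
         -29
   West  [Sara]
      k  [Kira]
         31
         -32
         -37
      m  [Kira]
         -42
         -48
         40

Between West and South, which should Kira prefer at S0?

k (Kira): max(31, -32, -37) = 31
m (Kira): max(-42, -48, 40) = 40
West (Sara): min(31, 40) = 31
e (Kira): max(37, -21) = 37
f (Kira): max(24, 33) = 33
g (Kira): max(42, -40, -45) = 42
South (Sara): min(37, 33, 42) = 33
Kira prefers the higher value; West=31, South=33. South is better since 33 > 31.

South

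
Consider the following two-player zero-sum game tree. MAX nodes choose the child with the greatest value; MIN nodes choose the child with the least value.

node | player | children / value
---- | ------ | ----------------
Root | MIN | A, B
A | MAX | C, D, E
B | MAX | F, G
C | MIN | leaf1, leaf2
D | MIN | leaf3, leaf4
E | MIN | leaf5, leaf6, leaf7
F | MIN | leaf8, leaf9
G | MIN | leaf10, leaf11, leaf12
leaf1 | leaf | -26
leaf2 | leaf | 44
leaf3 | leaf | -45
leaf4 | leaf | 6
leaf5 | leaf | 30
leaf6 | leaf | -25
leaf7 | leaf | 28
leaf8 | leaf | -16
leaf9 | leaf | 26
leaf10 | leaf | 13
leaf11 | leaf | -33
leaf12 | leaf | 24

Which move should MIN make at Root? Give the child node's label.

C (MIN): min(-26, 44) = -26
D (MIN): min(-45, 6) = -45
E (MIN): min(30, -25, 28) = -25
A (MAX): max(-26, -45, -25) = -25
F (MIN): min(-16, 26) = -16
G (MIN): min(13, -33, 24) = -33
B (MAX): max(-16, -33) = -16
Root (MIN): min(-25, -16) = -25
MIN at Root wants the lowest of {A=-25, B=-16}, so chooses A.

A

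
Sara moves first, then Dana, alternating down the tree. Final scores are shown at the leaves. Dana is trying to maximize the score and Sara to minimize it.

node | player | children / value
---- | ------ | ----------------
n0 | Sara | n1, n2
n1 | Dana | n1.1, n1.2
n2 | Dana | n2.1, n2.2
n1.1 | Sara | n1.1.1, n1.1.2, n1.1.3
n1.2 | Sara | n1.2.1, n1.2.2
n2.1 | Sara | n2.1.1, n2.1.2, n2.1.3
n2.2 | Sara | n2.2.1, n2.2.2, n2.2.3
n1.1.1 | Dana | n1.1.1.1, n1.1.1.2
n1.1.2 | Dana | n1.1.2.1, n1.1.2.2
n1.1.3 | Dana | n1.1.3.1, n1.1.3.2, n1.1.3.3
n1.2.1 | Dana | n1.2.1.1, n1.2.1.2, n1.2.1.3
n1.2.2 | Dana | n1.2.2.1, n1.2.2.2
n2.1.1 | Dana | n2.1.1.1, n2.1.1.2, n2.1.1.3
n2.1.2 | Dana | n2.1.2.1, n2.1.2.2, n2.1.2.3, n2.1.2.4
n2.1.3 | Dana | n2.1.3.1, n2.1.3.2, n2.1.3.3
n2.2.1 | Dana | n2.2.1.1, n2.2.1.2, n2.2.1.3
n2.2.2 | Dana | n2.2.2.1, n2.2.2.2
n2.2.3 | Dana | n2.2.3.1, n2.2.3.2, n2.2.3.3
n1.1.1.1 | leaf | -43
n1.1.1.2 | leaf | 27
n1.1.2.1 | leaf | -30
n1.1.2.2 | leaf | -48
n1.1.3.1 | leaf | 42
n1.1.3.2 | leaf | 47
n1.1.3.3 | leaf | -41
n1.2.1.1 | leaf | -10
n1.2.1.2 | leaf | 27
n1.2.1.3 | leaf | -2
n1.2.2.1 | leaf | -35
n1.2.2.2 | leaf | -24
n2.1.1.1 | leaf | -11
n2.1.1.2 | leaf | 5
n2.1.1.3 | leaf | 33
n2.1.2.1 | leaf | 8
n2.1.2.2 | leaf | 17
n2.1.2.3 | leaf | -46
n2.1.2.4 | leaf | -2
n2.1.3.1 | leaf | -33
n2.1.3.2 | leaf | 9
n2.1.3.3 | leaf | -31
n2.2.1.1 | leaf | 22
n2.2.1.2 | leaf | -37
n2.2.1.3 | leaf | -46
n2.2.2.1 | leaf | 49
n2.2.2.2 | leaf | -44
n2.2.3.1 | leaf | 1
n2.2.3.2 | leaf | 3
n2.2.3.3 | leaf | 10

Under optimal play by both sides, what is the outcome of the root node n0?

n1.1.1 (Dana): max(-43, 27) = 27
n1.1.2 (Dana): max(-30, -48) = -30
n1.1.3 (Dana): max(42, 47, -41) = 47
n1.1 (Sara): min(27, -30, 47) = -30
n1.2.1 (Dana): max(-10, 27, -2) = 27
n1.2.2 (Dana): max(-35, -24) = -24
n1.2 (Sara): min(27, -24) = -24
n1 (Dana): max(-30, -24) = -24
n2.1.1 (Dana): max(-11, 5, 33) = 33
n2.1.2 (Dana): max(8, 17, -46, -2) = 17
n2.1.3 (Dana): max(-33, 9, -31) = 9
n2.1 (Sara): min(33, 17, 9) = 9
n2.2.1 (Dana): max(22, -37, -46) = 22
n2.2.2 (Dana): max(49, -44) = 49
n2.2.3 (Dana): max(1, 3, 10) = 10
n2.2 (Sara): min(22, 49, 10) = 10
n2 (Dana): max(9, 10) = 10
n0 (Sara): min(-24, 10) = -24

-24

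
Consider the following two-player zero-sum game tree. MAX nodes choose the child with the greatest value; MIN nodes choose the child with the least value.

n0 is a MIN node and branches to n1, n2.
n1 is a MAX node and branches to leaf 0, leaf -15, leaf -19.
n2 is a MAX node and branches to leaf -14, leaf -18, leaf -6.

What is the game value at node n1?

n1 (MAX): max(0, -15, -19) = 0

0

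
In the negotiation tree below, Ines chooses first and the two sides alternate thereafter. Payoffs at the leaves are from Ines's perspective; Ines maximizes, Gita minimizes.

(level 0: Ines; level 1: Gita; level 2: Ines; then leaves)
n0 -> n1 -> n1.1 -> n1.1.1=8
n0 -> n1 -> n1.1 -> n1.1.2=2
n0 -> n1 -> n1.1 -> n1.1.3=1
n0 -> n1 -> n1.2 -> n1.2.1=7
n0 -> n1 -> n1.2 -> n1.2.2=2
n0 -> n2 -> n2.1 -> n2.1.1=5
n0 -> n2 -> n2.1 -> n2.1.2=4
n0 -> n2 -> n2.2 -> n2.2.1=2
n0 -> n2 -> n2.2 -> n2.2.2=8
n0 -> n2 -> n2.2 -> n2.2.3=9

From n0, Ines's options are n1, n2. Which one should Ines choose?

n1.1 (Ines): max(8, 2, 1) = 8
n1.2 (Ines): max(7, 2) = 7
n1 (Gita): min(8, 7) = 7
n2.1 (Ines): max(5, 4) = 5
n2.2 (Ines): max(2, 8, 9) = 9
n2 (Gita): min(5, 9) = 5
n0 (Ines): max(7, 5) = 7
Ines at n0 wants the highest of {n1=7, n2=5}, so chooses n1.

n1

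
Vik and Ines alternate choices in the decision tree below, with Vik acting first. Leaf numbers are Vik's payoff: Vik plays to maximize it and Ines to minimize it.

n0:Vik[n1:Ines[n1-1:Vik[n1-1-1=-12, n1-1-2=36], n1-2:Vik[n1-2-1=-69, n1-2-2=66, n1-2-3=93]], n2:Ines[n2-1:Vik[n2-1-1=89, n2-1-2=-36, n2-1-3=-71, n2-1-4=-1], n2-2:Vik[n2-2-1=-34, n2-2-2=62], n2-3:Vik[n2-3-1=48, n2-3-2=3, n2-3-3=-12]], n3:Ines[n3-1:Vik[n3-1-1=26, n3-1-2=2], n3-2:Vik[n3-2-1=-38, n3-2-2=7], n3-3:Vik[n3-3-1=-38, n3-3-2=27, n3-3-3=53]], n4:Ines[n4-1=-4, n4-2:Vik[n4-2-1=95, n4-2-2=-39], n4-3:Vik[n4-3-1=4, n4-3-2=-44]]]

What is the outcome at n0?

n1-1 (Vik): max(-12, 36) = 36
n1-2 (Vik): max(-69, 66, 93) = 93
n1 (Ines): min(36, 93) = 36
n2-1 (Vik): max(89, -36, -71, -1) = 89
n2-2 (Vik): max(-34, 62) = 62
n2-3 (Vik): max(48, 3, -12) = 48
n2 (Ines): min(89, 62, 48) = 48
n3-1 (Vik): max(26, 2) = 26
n3-2 (Vik): max(-38, 7) = 7
n3-3 (Vik): max(-38, 27, 53) = 53
n3 (Ines): min(26, 7, 53) = 7
n4-2 (Vik): max(95, -39) = 95
n4-3 (Vik): max(4, -44) = 4
n4 (Ines): min(-4, 95, 4) = -4
n0 (Vik): max(36, 48, 7, -4) = 48

48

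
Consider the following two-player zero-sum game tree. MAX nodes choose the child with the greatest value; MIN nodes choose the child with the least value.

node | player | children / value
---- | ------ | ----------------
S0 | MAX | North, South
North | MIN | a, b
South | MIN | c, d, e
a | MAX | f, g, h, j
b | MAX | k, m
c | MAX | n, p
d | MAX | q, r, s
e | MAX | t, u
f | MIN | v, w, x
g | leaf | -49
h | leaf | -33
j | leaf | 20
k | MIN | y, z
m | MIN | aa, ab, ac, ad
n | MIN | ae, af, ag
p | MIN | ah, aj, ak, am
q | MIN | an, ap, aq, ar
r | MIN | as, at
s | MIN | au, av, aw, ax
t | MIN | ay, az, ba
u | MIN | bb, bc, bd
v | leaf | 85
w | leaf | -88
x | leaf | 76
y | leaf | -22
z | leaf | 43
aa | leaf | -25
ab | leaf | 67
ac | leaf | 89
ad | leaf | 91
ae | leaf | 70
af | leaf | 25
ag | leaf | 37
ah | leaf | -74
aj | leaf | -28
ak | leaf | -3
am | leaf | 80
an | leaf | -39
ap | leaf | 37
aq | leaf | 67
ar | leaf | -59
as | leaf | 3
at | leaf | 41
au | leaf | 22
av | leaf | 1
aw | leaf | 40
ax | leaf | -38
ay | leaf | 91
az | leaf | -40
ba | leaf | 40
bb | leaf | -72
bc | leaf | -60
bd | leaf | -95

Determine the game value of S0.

-22

f (MIN): min(85, -88, 76) = -88
a (MAX): max(-88, -49, -33, 20) = 20
k (MIN): min(-22, 43) = -22
m (MIN): min(-25, 67, 89, 91) = -25
b (MAX): max(-22, -25) = -22
North (MIN): min(20, -22) = -22
n (MIN): min(70, 25, 37) = 25
p (MIN): min(-74, -28, -3, 80) = -74
c (MAX): max(25, -74) = 25
q (MIN): min(-39, 37, 67, -59) = -59
r (MIN): min(3, 41) = 3
s (MIN): min(22, 1, 40, -38) = -38
d (MAX): max(-59, 3, -38) = 3
t (MIN): min(91, -40, 40) = -40
u (MIN): min(-72, -60, -95) = -95
e (MAX): max(-40, -95) = -40
South (MIN): min(25, 3, -40) = -40
S0 (MAX): max(-22, -40) = -22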